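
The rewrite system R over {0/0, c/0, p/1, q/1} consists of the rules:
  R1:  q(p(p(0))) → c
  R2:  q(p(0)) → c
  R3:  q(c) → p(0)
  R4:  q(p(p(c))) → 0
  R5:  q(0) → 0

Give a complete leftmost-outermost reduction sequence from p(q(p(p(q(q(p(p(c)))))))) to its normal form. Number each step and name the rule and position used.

p(c)

1. p(q(p(p(q(q(p(p(c))))))))  →  p(q(p(p(q(0)))))   [R4 at 1.1.1.1.1]
2. p(q(p(p(q(0)))))  →  p(q(p(p(0))))   [R5 at 1.1.1.1]
3. p(q(p(p(0))))  →  p(c)   [R1 at 1]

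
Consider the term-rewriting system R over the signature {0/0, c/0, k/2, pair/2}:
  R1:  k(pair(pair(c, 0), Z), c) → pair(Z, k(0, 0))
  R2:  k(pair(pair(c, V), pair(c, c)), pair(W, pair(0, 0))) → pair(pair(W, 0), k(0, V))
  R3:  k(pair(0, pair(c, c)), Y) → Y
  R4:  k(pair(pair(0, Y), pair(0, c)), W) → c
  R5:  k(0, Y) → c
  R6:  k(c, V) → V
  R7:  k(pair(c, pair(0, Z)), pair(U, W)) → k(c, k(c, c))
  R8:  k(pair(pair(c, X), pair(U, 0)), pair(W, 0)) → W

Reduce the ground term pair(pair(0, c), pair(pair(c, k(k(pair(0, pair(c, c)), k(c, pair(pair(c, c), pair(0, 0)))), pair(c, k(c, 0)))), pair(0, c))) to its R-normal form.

pair(pair(0, c), pair(pair(c, c), pair(0, c)))

1. pair(pair(0, c), pair(pair(c, k(k(pair(0, pair(c, c)), k(c, pair(pair(c, c), pair(0, 0)))), pair(c, k(c, 0)))), pair(0, c)))  →  pair(pair(0, c), pair(pair(c, k(k(c, pair(pair(c, c), pair(0, 0))), pair(c, k(c, 0)))), pair(0, c)))   [R3 at 2.1.2.1]
2. pair(pair(0, c), pair(pair(c, k(k(c, pair(pair(c, c), pair(0, 0))), pair(c, k(c, 0)))), pair(0, c)))  →  pair(pair(0, c), pair(pair(c, k(pair(pair(c, c), pair(0, 0)), pair(c, k(c, 0)))), pair(0, c)))   [R6 at 2.1.2.1]
3. pair(pair(0, c), pair(pair(c, k(pair(pair(c, c), pair(0, 0)), pair(c, k(c, 0)))), pair(0, c)))  →  pair(pair(0, c), pair(pair(c, k(pair(pair(c, c), pair(0, 0)), pair(c, 0))), pair(0, c)))   [R6 at 2.1.2.2.2]
4. pair(pair(0, c), pair(pair(c, k(pair(pair(c, c), pair(0, 0)), pair(c, 0))), pair(0, c)))  →  pair(pair(0, c), pair(pair(c, c), pair(0, c)))   [R8 at 2.1.2]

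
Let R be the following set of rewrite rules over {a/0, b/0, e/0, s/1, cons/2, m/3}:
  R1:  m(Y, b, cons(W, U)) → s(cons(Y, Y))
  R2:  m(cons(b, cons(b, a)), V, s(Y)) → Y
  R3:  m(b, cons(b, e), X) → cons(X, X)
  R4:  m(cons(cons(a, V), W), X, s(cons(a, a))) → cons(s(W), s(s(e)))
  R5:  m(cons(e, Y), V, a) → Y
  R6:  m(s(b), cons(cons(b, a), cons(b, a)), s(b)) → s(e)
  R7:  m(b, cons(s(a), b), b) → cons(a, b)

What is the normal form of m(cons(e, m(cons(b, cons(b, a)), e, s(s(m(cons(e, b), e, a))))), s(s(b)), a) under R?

s(b)

1. m(cons(e, m(cons(b, cons(b, a)), e, s(s(m(cons(e, b), e, a))))), s(s(b)), a)  →  m(cons(b, cons(b, a)), e, s(s(m(cons(e, b), e, a))))   [R5 at ε]
2. m(cons(b, cons(b, a)), e, s(s(m(cons(e, b), e, a))))  →  s(m(cons(e, b), e, a))   [R2 at ε]
3. s(m(cons(e, b), e, a))  →  s(b)   [R5 at 1]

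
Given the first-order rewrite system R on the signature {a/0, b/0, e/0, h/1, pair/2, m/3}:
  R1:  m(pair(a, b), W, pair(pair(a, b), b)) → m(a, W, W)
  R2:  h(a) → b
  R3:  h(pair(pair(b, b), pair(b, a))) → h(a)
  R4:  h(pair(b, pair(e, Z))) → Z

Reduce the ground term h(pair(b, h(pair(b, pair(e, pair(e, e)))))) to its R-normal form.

e

1. h(pair(b, h(pair(b, pair(e, pair(e, e))))))  →  h(pair(b, pair(e, e)))   [R4 at 1.2]
2. h(pair(b, pair(e, e)))  →  e   [R4 at ε]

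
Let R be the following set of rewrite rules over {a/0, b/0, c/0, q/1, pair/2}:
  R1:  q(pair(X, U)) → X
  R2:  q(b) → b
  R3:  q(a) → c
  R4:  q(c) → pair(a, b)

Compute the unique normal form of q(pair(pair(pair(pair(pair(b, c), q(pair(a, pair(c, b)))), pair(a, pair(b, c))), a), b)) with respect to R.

1. q(pair(pair(pair(pair(pair(b, c), q(pair(a, pair(c, b)))), pair(a, pair(b, c))), a), b))  →  pair(pair(pair(pair(b, c), q(pair(a, pair(c, b)))), pair(a, pair(b, c))), a)   [R1 at ε]
2. pair(pair(pair(pair(b, c), q(pair(a, pair(c, b)))), pair(a, pair(b, c))), a)  →  pair(pair(pair(pair(b, c), a), pair(a, pair(b, c))), a)   [R1 at 1.1.2]

pair(pair(pair(pair(b, c), a), pair(a, pair(b, c))), a)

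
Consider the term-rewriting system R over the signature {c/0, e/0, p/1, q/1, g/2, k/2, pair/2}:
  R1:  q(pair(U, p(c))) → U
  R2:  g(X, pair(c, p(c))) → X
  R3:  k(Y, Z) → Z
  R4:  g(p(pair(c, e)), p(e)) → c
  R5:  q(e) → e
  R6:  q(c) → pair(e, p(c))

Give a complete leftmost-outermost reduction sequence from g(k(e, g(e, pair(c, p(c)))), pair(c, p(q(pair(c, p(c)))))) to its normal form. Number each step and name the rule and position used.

1. g(k(e, g(e, pair(c, p(c)))), pair(c, p(q(pair(c, p(c))))))  →  g(g(e, pair(c, p(c))), pair(c, p(q(pair(c, p(c))))))   [R3 at 1]
2. g(g(e, pair(c, p(c))), pair(c, p(q(pair(c, p(c))))))  →  g(e, pair(c, p(q(pair(c, p(c))))))   [R2 at 1]
3. g(e, pair(c, p(q(pair(c, p(c))))))  →  g(e, pair(c, p(c)))   [R1 at 2.2.1]
4. g(e, pair(c, p(c)))  →  e   [R2 at ε]

e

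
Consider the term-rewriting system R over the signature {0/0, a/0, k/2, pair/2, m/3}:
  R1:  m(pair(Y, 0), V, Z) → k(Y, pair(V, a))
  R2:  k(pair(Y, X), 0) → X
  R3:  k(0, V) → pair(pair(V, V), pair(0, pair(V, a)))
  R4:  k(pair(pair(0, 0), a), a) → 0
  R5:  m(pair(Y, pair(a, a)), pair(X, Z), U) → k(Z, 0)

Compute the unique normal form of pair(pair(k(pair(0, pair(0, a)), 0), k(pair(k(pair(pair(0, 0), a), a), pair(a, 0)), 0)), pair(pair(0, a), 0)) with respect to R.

pair(pair(pair(0, a), pair(a, 0)), pair(pair(0, a), 0))

1. pair(pair(k(pair(0, pair(0, a)), 0), k(pair(k(pair(pair(0, 0), a), a), pair(a, 0)), 0)), pair(pair(0, a), 0))  →  pair(pair(pair(0, a), k(pair(k(pair(pair(0, 0), a), a), pair(a, 0)), 0)), pair(pair(0, a), 0))   [R2 at 1.1]
2. pair(pair(pair(0, a), k(pair(k(pair(pair(0, 0), a), a), pair(a, 0)), 0)), pair(pair(0, a), 0))  →  pair(pair(pair(0, a), pair(a, 0)), pair(pair(0, a), 0))   [R2 at 1.2]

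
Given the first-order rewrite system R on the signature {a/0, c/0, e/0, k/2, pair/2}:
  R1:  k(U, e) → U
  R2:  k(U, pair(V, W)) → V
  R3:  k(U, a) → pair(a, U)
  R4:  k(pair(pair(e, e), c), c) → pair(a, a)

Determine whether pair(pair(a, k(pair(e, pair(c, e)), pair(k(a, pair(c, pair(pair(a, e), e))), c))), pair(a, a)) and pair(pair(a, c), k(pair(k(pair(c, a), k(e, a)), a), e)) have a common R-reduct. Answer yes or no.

Reduce t₁ = pair(pair(a, k(pair(e, pair(c, e)), pair(k(a, pair(c, pair(pair(a, e), e))), c))), pair(a, a)):
1. pair(pair(a, k(pair(e, pair(c, e)), pair(k(a, pair(c, pair(pair(a, e), e))), c))), pair(a, a))  →  pair(pair(a, k(a, pair(c, pair(pair(a, e), e)))), pair(a, a))   [R2 at 1.2]
2. pair(pair(a, k(a, pair(c, pair(pair(a, e), e)))), pair(a, a))  →  pair(pair(a, c), pair(a, a))   [R2 at 1.2]

Reduce t₂ = pair(pair(a, c), k(pair(k(pair(c, a), k(e, a)), a), e)):
1. pair(pair(a, c), k(pair(k(pair(c, a), k(e, a)), a), e))  →  pair(pair(a, c), pair(k(pair(c, a), k(e, a)), a))   [R1 at 2]
2. pair(pair(a, c), pair(k(pair(c, a), k(e, a)), a))  →  pair(pair(a, c), pair(k(pair(c, a), pair(a, e)), a))   [R3 at 2.1.2]
3. pair(pair(a, c), pair(k(pair(c, a), pair(a, e)), a))  →  pair(pair(a, c), pair(a, a))   [R2 at 2.1]

yes — NF(t₁) = pair(pair(a, c), pair(a, a)), NF(t₂) = pair(pair(a, c), pair(a, a))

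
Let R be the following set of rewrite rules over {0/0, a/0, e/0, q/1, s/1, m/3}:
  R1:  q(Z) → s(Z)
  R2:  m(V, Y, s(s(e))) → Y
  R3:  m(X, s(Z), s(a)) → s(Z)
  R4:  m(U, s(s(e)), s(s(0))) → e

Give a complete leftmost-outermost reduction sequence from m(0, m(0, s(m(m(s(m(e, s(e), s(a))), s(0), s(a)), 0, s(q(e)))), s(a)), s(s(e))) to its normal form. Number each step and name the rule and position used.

1. m(0, m(0, s(m(m(s(m(e, s(e), s(a))), s(0), s(a)), 0, s(q(e)))), s(a)), s(s(e)))  →  m(0, s(m(m(s(m(e, s(e), s(a))), s(0), s(a)), 0, s(q(e)))), s(a))   [R2 at ε]
2. m(0, s(m(m(s(m(e, s(e), s(a))), s(0), s(a)), 0, s(q(e)))), s(a))  →  s(m(m(s(m(e, s(e), s(a))), s(0), s(a)), 0, s(q(e))))   [R3 at ε]
3. s(m(m(s(m(e, s(e), s(a))), s(0), s(a)), 0, s(q(e))))  →  s(m(s(0), 0, s(q(e))))   [R3 at 1.1]
4. s(m(s(0), 0, s(q(e))))  →  s(m(s(0), 0, s(s(e))))   [R1 at 1.3.1]
5. s(m(s(0), 0, s(s(e))))  →  s(0)   [R2 at 1]

s(0)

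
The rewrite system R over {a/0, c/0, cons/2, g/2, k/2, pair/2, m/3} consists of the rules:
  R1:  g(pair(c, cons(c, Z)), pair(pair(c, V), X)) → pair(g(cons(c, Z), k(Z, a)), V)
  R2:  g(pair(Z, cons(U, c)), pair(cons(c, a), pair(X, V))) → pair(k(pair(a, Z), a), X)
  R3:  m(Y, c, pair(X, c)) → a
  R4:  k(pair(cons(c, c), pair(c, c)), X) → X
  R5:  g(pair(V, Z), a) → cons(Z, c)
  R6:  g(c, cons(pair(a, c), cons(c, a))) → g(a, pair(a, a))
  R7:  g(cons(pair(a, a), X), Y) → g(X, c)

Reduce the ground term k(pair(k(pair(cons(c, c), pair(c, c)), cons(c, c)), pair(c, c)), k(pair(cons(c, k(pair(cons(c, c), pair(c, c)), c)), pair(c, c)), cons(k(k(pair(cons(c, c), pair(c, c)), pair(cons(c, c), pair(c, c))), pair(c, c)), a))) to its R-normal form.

1. k(pair(k(pair(cons(c, c), pair(c, c)), cons(c, c)), pair(c, c)), k(pair(cons(c, k(pair(cons(c, c), pair(c, c)), c)), pair(c, c)), cons(k(k(pair(cons(c, c), pair(c, c)), pair(cons(c, c), pair(c, c))), pair(c, c)), a)))  →  k(pair(cons(c, c), pair(c, c)), k(pair(cons(c, k(pair(cons(c, c), pair(c, c)), c)), pair(c, c)), cons(k(k(pair(cons(c, c), pair(c, c)), pair(cons(c, c), pair(c, c))), pair(c, c)), a)))   [R4 at 1.1]
2. k(pair(cons(c, c), pair(c, c)), k(pair(cons(c, k(pair(cons(c, c), pair(c, c)), c)), pair(c, c)), cons(k(k(pair(cons(c, c), pair(c, c)), pair(cons(c, c), pair(c, c))), pair(c, c)), a)))  →  k(pair(cons(c, k(pair(cons(c, c), pair(c, c)), c)), pair(c, c)), cons(k(k(pair(cons(c, c), pair(c, c)), pair(cons(c, c), pair(c, c))), pair(c, c)), a))   [R4 at ε]
3. k(pair(cons(c, k(pair(cons(c, c), pair(c, c)), c)), pair(c, c)), cons(k(k(pair(cons(c, c), pair(c, c)), pair(cons(c, c), pair(c, c))), pair(c, c)), a))  →  k(pair(cons(c, c), pair(c, c)), cons(k(k(pair(cons(c, c), pair(c, c)), pair(cons(c, c), pair(c, c))), pair(c, c)), a))   [R4 at 1.1.2]
4. k(pair(cons(c, c), pair(c, c)), cons(k(k(pair(cons(c, c), pair(c, c)), pair(cons(c, c), pair(c, c))), pair(c, c)), a))  →  cons(k(k(pair(cons(c, c), pair(c, c)), pair(cons(c, c), pair(c, c))), pair(c, c)), a)   [R4 at ε]
5. cons(k(k(pair(cons(c, c), pair(c, c)), pair(cons(c, c), pair(c, c))), pair(c, c)), a)  →  cons(k(pair(cons(c, c), pair(c, c)), pair(c, c)), a)   [R4 at 1.1]
6. cons(k(pair(cons(c, c), pair(c, c)), pair(c, c)), a)  →  cons(pair(c, c), a)   [R4 at 1]

cons(pair(c, c), a)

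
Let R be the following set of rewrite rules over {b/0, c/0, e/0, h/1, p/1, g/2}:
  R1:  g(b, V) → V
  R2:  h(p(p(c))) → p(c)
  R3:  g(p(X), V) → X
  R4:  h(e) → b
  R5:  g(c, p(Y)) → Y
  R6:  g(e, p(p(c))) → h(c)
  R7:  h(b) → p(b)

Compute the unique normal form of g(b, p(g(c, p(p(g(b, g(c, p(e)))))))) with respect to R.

1. g(b, p(g(c, p(p(g(b, g(c, p(e))))))))  →  p(g(c, p(p(g(b, g(c, p(e)))))))   [R1 at ε]
2. p(g(c, p(p(g(b, g(c, p(e)))))))  →  p(p(g(b, g(c, p(e)))))   [R5 at 1]
3. p(p(g(b, g(c, p(e)))))  →  p(p(g(c, p(e))))   [R1 at 1.1]
4. p(p(g(c, p(e))))  →  p(p(e))   [R5 at 1.1]

p(p(e))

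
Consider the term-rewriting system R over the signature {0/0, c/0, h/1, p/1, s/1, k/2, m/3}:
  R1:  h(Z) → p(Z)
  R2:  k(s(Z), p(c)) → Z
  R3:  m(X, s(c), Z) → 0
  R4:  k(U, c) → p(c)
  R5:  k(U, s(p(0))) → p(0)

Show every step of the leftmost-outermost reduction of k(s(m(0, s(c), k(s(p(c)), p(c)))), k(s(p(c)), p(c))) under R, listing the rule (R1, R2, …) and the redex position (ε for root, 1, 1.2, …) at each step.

0

1. k(s(m(0, s(c), k(s(p(c)), p(c)))), k(s(p(c)), p(c)))  →  k(s(0), k(s(p(c)), p(c)))   [R3 at 1.1]
2. k(s(0), k(s(p(c)), p(c)))  →  k(s(0), p(c))   [R2 at 2]
3. k(s(0), p(c))  →  0   [R2 at ε]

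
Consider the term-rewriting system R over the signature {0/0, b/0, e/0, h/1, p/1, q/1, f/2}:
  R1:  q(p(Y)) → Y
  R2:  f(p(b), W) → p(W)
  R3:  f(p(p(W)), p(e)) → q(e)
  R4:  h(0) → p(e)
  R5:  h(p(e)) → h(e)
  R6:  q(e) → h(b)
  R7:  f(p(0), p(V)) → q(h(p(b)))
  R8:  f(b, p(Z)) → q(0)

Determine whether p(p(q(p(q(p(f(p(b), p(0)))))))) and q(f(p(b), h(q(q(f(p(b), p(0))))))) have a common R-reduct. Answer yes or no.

no — NF(t₁) = p(p(p(p(0)))), NF(t₂) = p(e)

Reduce t₁ = p(p(q(p(q(p(f(p(b), p(0)))))))):
1. p(p(q(p(q(p(f(p(b), p(0))))))))  →  p(p(q(p(f(p(b), p(0))))))   [R1 at 1.1]
2. p(p(q(p(f(p(b), p(0))))))  →  p(p(f(p(b), p(0))))   [R1 at 1.1]
3. p(p(f(p(b), p(0))))  →  p(p(p(p(0))))   [R2 at 1.1]

Reduce t₂ = q(f(p(b), h(q(q(f(p(b), p(0))))))):
1. q(f(p(b), h(q(q(f(p(b), p(0)))))))  →  q(p(h(q(q(f(p(b), p(0)))))))   [R2 at 1]
2. q(p(h(q(q(f(p(b), p(0)))))))  →  h(q(q(f(p(b), p(0)))))   [R1 at ε]
3. h(q(q(f(p(b), p(0)))))  →  h(q(q(p(p(0)))))   [R2 at 1.1.1]
4. h(q(q(p(p(0)))))  →  h(q(p(0)))   [R1 at 1.1]
5. h(q(p(0)))  →  h(0)   [R1 at 1]
6. h(0)  →  p(e)   [R4 at ε]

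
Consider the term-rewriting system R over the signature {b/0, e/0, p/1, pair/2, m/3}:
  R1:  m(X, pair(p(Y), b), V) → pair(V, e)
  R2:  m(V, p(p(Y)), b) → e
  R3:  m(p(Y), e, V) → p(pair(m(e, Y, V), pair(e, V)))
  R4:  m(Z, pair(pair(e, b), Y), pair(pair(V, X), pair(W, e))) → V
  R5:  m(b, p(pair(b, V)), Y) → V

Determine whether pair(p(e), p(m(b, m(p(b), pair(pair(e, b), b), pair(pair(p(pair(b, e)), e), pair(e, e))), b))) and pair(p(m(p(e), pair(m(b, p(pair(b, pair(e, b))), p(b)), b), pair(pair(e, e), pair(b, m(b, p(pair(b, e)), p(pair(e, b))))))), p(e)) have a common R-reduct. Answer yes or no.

Reduce t₁ = pair(p(e), p(m(b, m(p(b), pair(pair(e, b), b), pair(pair(p(pair(b, e)), e), pair(e, e))), b))):
1. pair(p(e), p(m(b, m(p(b), pair(pair(e, b), b), pair(pair(p(pair(b, e)), e), pair(e, e))), b)))  →  pair(p(e), p(m(b, p(pair(b, e)), b)))   [R4 at 2.1.2]
2. pair(p(e), p(m(b, p(pair(b, e)), b)))  →  pair(p(e), p(e))   [R5 at 2.1]

Reduce t₂ = pair(p(m(p(e), pair(m(b, p(pair(b, pair(e, b))), p(b)), b), pair(pair(e, e), pair(b, m(b, p(pair(b, e)), p(pair(e, b))))))), p(e)):
1. pair(p(m(p(e), pair(m(b, p(pair(b, pair(e, b))), p(b)), b), pair(pair(e, e), pair(b, m(b, p(pair(b, e)), p(pair(e, b))))))), p(e))  →  pair(p(m(p(e), pair(pair(e, b), b), pair(pair(e, e), pair(b, m(b, p(pair(b, e)), p(pair(e, b))))))), p(e))   [R5 at 1.1.2.1]
2. pair(p(m(p(e), pair(pair(e, b), b), pair(pair(e, e), pair(b, m(b, p(pair(b, e)), p(pair(e, b))))))), p(e))  →  pair(p(m(p(e), pair(pair(e, b), b), pair(pair(e, e), pair(b, e)))), p(e))   [R5 at 1.1.3.2.2]
3. pair(p(m(p(e), pair(pair(e, b), b), pair(pair(e, e), pair(b, e)))), p(e))  →  pair(p(e), p(e))   [R4 at 1.1]

yes — NF(t₁) = pair(p(e), p(e)), NF(t₂) = pair(p(e), p(e))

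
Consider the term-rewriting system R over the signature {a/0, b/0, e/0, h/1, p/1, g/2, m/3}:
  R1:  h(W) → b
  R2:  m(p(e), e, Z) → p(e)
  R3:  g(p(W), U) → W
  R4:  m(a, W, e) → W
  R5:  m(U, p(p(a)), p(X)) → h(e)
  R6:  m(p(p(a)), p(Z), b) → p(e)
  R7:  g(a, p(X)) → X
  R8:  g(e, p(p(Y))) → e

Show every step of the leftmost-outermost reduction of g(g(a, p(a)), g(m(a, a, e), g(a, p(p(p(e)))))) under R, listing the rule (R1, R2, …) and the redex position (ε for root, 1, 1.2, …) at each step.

e

1. g(g(a, p(a)), g(m(a, a, e), g(a, p(p(p(e))))))  →  g(a, g(m(a, a, e), g(a, p(p(p(e))))))   [R7 at 1]
2. g(a, g(m(a, a, e), g(a, p(p(p(e))))))  →  g(a, g(a, g(a, p(p(p(e))))))   [R4 at 2.1]
3. g(a, g(a, g(a, p(p(p(e))))))  →  g(a, g(a, p(p(e))))   [R7 at 2.2]
4. g(a, g(a, p(p(e))))  →  g(a, p(e))   [R7 at 2]
5. g(a, p(e))  →  e   [R7 at ε]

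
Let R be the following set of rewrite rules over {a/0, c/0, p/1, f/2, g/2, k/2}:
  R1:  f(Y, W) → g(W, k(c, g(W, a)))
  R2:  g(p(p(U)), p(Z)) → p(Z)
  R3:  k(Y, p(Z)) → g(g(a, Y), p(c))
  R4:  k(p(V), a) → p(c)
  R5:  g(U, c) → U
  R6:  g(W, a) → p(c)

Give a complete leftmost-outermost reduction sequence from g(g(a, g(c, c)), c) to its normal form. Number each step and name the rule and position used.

1. g(g(a, g(c, c)), c)  →  g(a, g(c, c))   [R5 at ε]
2. g(a, g(c, c))  →  g(a, c)   [R5 at 2]
3. g(a, c)  →  a   [R5 at ε]

a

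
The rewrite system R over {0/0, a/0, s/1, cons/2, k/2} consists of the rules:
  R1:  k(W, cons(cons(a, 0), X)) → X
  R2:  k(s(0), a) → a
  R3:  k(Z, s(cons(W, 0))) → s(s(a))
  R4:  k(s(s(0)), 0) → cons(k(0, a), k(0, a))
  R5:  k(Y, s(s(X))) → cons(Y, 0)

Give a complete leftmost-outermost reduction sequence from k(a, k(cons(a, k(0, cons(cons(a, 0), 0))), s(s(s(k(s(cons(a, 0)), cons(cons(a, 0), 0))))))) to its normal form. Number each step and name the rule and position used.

0

1. k(a, k(cons(a, k(0, cons(cons(a, 0), 0))), s(s(s(k(s(cons(a, 0)), cons(cons(a, 0), 0)))))))  →  k(a, cons(cons(a, k(0, cons(cons(a, 0), 0))), 0))   [R5 at 2]
2. k(a, cons(cons(a, k(0, cons(cons(a, 0), 0))), 0))  →  k(a, cons(cons(a, 0), 0))   [R1 at 2.1.2]
3. k(a, cons(cons(a, 0), 0))  →  0   [R1 at ε]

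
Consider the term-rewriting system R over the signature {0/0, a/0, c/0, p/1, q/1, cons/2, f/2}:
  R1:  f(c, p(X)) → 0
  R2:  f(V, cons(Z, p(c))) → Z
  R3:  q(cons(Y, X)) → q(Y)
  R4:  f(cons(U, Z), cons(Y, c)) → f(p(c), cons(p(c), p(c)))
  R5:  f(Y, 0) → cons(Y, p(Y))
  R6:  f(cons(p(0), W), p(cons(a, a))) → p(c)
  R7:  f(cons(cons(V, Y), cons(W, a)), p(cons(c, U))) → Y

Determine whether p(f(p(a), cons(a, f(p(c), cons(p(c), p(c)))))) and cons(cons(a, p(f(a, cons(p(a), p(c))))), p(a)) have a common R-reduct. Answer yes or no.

no — NF(t₁) = p(a), NF(t₂) = cons(cons(a, p(p(a))), p(a))

Reduce t₁ = p(f(p(a), cons(a, f(p(c), cons(p(c), p(c)))))):
1. p(f(p(a), cons(a, f(p(c), cons(p(c), p(c))))))  →  p(f(p(a), cons(a, p(c))))   [R2 at 1.2.2]
2. p(f(p(a), cons(a, p(c))))  →  p(a)   [R2 at 1]

Reduce t₂ = cons(cons(a, p(f(a, cons(p(a), p(c))))), p(a)):
1. cons(cons(a, p(f(a, cons(p(a), p(c))))), p(a))  →  cons(cons(a, p(p(a))), p(a))   [R2 at 1.2.1]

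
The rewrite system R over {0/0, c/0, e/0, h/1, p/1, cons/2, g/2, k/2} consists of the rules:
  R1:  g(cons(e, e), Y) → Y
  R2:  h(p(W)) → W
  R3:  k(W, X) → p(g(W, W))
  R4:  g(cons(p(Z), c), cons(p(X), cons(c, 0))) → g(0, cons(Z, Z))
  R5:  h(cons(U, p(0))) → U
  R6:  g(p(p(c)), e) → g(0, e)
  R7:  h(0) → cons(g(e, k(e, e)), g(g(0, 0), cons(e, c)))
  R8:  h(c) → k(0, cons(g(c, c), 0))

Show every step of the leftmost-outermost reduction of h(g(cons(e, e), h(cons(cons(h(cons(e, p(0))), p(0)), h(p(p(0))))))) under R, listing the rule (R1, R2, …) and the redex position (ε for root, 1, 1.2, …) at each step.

1. h(g(cons(e, e), h(cons(cons(h(cons(e, p(0))), p(0)), h(p(p(0)))))))  →  h(h(cons(cons(h(cons(e, p(0))), p(0)), h(p(p(0))))))   [R1 at 1]
2. h(h(cons(cons(h(cons(e, p(0))), p(0)), h(p(p(0))))))  →  h(h(cons(cons(e, p(0)), h(p(p(0))))))   [R5 at 1.1.1.1]
3. h(h(cons(cons(e, p(0)), h(p(p(0))))))  →  h(h(cons(cons(e, p(0)), p(0))))   [R2 at 1.1.2]
4. h(h(cons(cons(e, p(0)), p(0))))  →  h(cons(e, p(0)))   [R5 at 1]
5. h(cons(e, p(0)))  →  e   [R5 at ε]

e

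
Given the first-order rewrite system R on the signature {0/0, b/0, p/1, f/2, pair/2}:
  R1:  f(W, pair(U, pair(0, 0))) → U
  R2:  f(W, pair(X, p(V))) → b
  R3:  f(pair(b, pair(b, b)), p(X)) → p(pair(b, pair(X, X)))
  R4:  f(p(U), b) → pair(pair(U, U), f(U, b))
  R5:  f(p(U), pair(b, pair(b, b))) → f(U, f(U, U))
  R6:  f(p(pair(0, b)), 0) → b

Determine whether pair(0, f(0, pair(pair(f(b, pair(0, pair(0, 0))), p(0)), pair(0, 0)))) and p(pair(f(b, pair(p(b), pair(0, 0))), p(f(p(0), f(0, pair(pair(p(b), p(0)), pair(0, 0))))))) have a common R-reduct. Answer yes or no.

no — NF(t₁) = pair(0, pair(0, p(0))), NF(t₂) = p(pair(p(b), p(b)))

Reduce t₁ = pair(0, f(0, pair(pair(f(b, pair(0, pair(0, 0))), p(0)), pair(0, 0)))):
1. pair(0, f(0, pair(pair(f(b, pair(0, pair(0, 0))), p(0)), pair(0, 0))))  →  pair(0, pair(f(b, pair(0, pair(0, 0))), p(0)))   [R1 at 2]
2. pair(0, pair(f(b, pair(0, pair(0, 0))), p(0)))  →  pair(0, pair(0, p(0)))   [R1 at 2.1]

Reduce t₂ = p(pair(f(b, pair(p(b), pair(0, 0))), p(f(p(0), f(0, pair(pair(p(b), p(0)), pair(0, 0))))))):
1. p(pair(f(b, pair(p(b), pair(0, 0))), p(f(p(0), f(0, pair(pair(p(b), p(0)), pair(0, 0)))))))  →  p(pair(p(b), p(f(p(0), f(0, pair(pair(p(b), p(0)), pair(0, 0)))))))   [R1 at 1.1]
2. p(pair(p(b), p(f(p(0), f(0, pair(pair(p(b), p(0)), pair(0, 0)))))))  →  p(pair(p(b), p(f(p(0), pair(p(b), p(0))))))   [R1 at 1.2.1.2]
3. p(pair(p(b), p(f(p(0), pair(p(b), p(0))))))  →  p(pair(p(b), p(b)))   [R2 at 1.2.1]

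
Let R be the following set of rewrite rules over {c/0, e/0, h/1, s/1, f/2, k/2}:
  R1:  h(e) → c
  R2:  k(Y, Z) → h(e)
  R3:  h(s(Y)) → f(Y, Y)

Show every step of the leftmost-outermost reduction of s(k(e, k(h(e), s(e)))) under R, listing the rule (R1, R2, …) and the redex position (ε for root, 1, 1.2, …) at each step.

1. s(k(e, k(h(e), s(e))))  →  s(h(e))   [R2 at 1]
2. s(h(e))  →  s(c)   [R1 at 1]

s(c)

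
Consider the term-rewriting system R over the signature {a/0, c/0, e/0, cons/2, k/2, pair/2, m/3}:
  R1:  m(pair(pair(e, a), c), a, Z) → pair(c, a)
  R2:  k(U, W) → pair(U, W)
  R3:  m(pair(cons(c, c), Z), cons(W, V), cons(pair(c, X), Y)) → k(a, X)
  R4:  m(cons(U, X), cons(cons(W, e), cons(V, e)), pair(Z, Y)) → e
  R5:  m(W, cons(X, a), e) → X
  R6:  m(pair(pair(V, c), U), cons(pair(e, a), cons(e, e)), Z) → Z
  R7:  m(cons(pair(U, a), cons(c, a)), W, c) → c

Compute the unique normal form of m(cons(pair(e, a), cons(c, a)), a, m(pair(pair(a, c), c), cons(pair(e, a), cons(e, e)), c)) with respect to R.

c

1. m(cons(pair(e, a), cons(c, a)), a, m(pair(pair(a, c), c), cons(pair(e, a), cons(e, e)), c))  →  m(cons(pair(e, a), cons(c, a)), a, c)   [R6 at 3]
2. m(cons(pair(e, a), cons(c, a)), a, c)  →  c   [R7 at ε]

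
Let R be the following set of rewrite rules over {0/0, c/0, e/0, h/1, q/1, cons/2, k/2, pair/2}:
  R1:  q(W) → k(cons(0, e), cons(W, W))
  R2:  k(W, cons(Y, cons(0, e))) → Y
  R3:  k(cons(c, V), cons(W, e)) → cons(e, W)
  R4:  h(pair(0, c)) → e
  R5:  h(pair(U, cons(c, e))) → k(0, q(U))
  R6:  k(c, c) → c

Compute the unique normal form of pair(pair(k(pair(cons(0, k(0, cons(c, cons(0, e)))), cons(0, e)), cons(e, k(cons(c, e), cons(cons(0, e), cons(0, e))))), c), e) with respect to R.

1. pair(pair(k(pair(cons(0, k(0, cons(c, cons(0, e)))), cons(0, e)), cons(e, k(cons(c, e), cons(cons(0, e), cons(0, e))))), c), e)  →  pair(pair(k(pair(cons(0, c), cons(0, e)), cons(e, k(cons(c, e), cons(cons(0, e), cons(0, e))))), c), e)   [R2 at 1.1.1.1.2]
2. pair(pair(k(pair(cons(0, c), cons(0, e)), cons(e, k(cons(c, e), cons(cons(0, e), cons(0, e))))), c), e)  →  pair(pair(k(pair(cons(0, c), cons(0, e)), cons(e, cons(0, e))), c), e)   [R2 at 1.1.2.2]
3. pair(pair(k(pair(cons(0, c), cons(0, e)), cons(e, cons(0, e))), c), e)  →  pair(pair(e, c), e)   [R2 at 1.1]

pair(pair(e, c), e)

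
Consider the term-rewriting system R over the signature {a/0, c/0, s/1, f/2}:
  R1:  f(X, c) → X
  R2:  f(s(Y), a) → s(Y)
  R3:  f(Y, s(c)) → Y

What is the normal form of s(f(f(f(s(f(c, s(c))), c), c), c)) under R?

1. s(f(f(f(s(f(c, s(c))), c), c), c))  →  s(f(f(s(f(c, s(c))), c), c))   [R1 at 1]
2. s(f(f(s(f(c, s(c))), c), c))  →  s(f(s(f(c, s(c))), c))   [R1 at 1]
3. s(f(s(f(c, s(c))), c))  →  s(s(f(c, s(c))))   [R1 at 1]
4. s(s(f(c, s(c))))  →  s(s(c))   [R3 at 1.1]

s(s(c))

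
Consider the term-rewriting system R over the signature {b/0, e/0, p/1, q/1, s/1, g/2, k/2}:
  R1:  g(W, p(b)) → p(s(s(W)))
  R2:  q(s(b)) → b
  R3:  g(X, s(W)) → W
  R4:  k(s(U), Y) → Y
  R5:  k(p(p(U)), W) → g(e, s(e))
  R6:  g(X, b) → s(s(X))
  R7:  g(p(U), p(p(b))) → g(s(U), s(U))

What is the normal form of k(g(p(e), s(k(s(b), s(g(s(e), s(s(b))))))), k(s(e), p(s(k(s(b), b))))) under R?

1. k(g(p(e), s(k(s(b), s(g(s(e), s(s(b))))))), k(s(e), p(s(k(s(b), b)))))  →  k(k(s(b), s(g(s(e), s(s(b))))), k(s(e), p(s(k(s(b), b)))))   [R3 at 1]
2. k(k(s(b), s(g(s(e), s(s(b))))), k(s(e), p(s(k(s(b), b)))))  →  k(s(g(s(e), s(s(b)))), k(s(e), p(s(k(s(b), b)))))   [R4 at 1]
3. k(s(g(s(e), s(s(b)))), k(s(e), p(s(k(s(b), b)))))  →  k(s(e), p(s(k(s(b), b))))   [R4 at ε]
4. k(s(e), p(s(k(s(b), b))))  →  p(s(k(s(b), b)))   [R4 at ε]
5. p(s(k(s(b), b)))  →  p(s(b))   [R4 at 1.1]

p(s(b))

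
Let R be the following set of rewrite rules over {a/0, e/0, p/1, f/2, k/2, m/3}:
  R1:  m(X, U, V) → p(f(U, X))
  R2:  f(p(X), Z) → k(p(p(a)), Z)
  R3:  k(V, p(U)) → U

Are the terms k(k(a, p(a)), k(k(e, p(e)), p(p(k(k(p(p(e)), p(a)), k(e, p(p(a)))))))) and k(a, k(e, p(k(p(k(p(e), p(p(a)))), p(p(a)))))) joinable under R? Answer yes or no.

Reduce t₁ = k(k(a, p(a)), k(k(e, p(e)), p(p(k(k(p(p(e)), p(a)), k(e, p(p(a)))))))):
1. k(k(a, p(a)), k(k(e, p(e)), p(p(k(k(p(p(e)), p(a)), k(e, p(p(a))))))))  →  k(a, k(k(e, p(e)), p(p(k(k(p(p(e)), p(a)), k(e, p(p(a))))))))   [R3 at 1]
2. k(a, k(k(e, p(e)), p(p(k(k(p(p(e)), p(a)), k(e, p(p(a))))))))  →  k(a, p(k(k(p(p(e)), p(a)), k(e, p(p(a))))))   [R3 at 2]
3. k(a, p(k(k(p(p(e)), p(a)), k(e, p(p(a))))))  →  k(k(p(p(e)), p(a)), k(e, p(p(a))))   [R3 at ε]
4. k(k(p(p(e)), p(a)), k(e, p(p(a))))  →  k(a, k(e, p(p(a))))   [R3 at 1]
5. k(a, k(e, p(p(a))))  →  k(a, p(a))   [R3 at 2]
6. k(a, p(a))  →  a   [R3 at ε]

Reduce t₂ = k(a, k(e, p(k(p(k(p(e), p(p(a)))), p(p(a)))))):
1. k(a, k(e, p(k(p(k(p(e), p(p(a)))), p(p(a))))))  →  k(a, k(p(k(p(e), p(p(a)))), p(p(a))))   [R3 at 2]
2. k(a, k(p(k(p(e), p(p(a)))), p(p(a))))  →  k(a, p(a))   [R3 at 2]
3. k(a, p(a))  →  a   [R3 at ε]

yes — NF(t₁) = a, NF(t₂) = a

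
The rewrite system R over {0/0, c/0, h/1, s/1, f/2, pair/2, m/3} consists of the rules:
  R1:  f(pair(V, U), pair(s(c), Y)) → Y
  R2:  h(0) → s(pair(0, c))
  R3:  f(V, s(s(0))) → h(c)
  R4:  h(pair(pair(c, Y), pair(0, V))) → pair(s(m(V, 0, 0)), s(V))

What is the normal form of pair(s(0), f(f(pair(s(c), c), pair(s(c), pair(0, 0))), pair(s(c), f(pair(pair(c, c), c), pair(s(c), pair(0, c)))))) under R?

1. pair(s(0), f(f(pair(s(c), c), pair(s(c), pair(0, 0))), pair(s(c), f(pair(pair(c, c), c), pair(s(c), pair(0, c))))))  →  pair(s(0), f(pair(0, 0), pair(s(c), f(pair(pair(c, c), c), pair(s(c), pair(0, c))))))   [R1 at 2.1]
2. pair(s(0), f(pair(0, 0), pair(s(c), f(pair(pair(c, c), c), pair(s(c), pair(0, c))))))  →  pair(s(0), f(pair(pair(c, c), c), pair(s(c), pair(0, c))))   [R1 at 2]
3. pair(s(0), f(pair(pair(c, c), c), pair(s(c), pair(0, c))))  →  pair(s(0), pair(0, c))   [R1 at 2]

pair(s(0), pair(0, c))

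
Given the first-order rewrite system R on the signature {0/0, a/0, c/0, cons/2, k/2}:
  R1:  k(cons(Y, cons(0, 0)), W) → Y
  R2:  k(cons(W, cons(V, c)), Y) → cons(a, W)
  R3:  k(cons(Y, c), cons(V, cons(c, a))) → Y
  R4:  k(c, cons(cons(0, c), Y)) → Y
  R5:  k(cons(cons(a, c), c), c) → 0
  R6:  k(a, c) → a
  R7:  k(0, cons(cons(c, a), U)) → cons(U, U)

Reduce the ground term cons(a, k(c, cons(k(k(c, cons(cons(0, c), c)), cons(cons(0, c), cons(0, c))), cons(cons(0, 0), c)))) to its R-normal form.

1. cons(a, k(c, cons(k(k(c, cons(cons(0, c), c)), cons(cons(0, c), cons(0, c))), cons(cons(0, 0), c))))  →  cons(a, k(c, cons(k(c, cons(cons(0, c), cons(0, c))), cons(cons(0, 0), c))))   [R4 at 2.2.1.1]
2. cons(a, k(c, cons(k(c, cons(cons(0, c), cons(0, c))), cons(cons(0, 0), c))))  →  cons(a, k(c, cons(cons(0, c), cons(cons(0, 0), c))))   [R4 at 2.2.1]
3. cons(a, k(c, cons(cons(0, c), cons(cons(0, 0), c))))  →  cons(a, cons(cons(0, 0), c))   [R4 at 2]

cons(a, cons(cons(0, 0), c))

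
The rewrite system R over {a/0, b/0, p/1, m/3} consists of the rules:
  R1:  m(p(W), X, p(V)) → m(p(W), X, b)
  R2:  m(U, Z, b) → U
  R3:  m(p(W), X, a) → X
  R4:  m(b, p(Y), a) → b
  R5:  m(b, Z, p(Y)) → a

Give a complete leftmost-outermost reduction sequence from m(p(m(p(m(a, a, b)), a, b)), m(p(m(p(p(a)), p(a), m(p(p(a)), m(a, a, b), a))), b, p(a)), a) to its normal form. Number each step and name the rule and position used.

1. m(p(m(p(m(a, a, b)), a, b)), m(p(m(p(p(a)), p(a), m(p(p(a)), m(a, a, b), a))), b, p(a)), a)  →  m(p(m(p(p(a)), p(a), m(p(p(a)), m(a, a, b), a))), b, p(a))   [R3 at ε]
2. m(p(m(p(p(a)), p(a), m(p(p(a)), m(a, a, b), a))), b, p(a))  →  m(p(m(p(p(a)), p(a), m(p(p(a)), m(a, a, b), a))), b, b)   [R1 at ε]
3. m(p(m(p(p(a)), p(a), m(p(p(a)), m(a, a, b), a))), b, b)  →  p(m(p(p(a)), p(a), m(p(p(a)), m(a, a, b), a)))   [R2 at ε]
4. p(m(p(p(a)), p(a), m(p(p(a)), m(a, a, b), a)))  →  p(m(p(p(a)), p(a), m(a, a, b)))   [R3 at 1.3]
5. p(m(p(p(a)), p(a), m(a, a, b)))  →  p(m(p(p(a)), p(a), a))   [R2 at 1.3]
6. p(m(p(p(a)), p(a), a))  →  p(p(a))   [R3 at 1]

p(p(a))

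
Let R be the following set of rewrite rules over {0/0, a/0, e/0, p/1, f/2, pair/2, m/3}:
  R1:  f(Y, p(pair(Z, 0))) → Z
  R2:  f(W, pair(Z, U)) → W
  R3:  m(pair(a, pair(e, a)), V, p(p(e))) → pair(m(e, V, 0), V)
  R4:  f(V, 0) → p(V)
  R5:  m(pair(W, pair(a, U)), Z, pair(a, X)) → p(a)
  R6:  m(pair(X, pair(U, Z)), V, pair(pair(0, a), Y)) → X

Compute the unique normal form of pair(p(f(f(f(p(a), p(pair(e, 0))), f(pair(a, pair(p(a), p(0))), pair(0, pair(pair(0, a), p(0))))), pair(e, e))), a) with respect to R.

pair(p(e), a)

1. pair(p(f(f(f(p(a), p(pair(e, 0))), f(pair(a, pair(p(a), p(0))), pair(0, pair(pair(0, a), p(0))))), pair(e, e))), a)  →  pair(p(f(f(p(a), p(pair(e, 0))), f(pair(a, pair(p(a), p(0))), pair(0, pair(pair(0, a), p(0)))))), a)   [R2 at 1.1]
2. pair(p(f(f(p(a), p(pair(e, 0))), f(pair(a, pair(p(a), p(0))), pair(0, pair(pair(0, a), p(0)))))), a)  →  pair(p(f(e, f(pair(a, pair(p(a), p(0))), pair(0, pair(pair(0, a), p(0)))))), a)   [R1 at 1.1.1]
3. pair(p(f(e, f(pair(a, pair(p(a), p(0))), pair(0, pair(pair(0, a), p(0)))))), a)  →  pair(p(f(e, pair(a, pair(p(a), p(0))))), a)   [R2 at 1.1.2]
4. pair(p(f(e, pair(a, pair(p(a), p(0))))), a)  →  pair(p(e), a)   [R2 at 1.1]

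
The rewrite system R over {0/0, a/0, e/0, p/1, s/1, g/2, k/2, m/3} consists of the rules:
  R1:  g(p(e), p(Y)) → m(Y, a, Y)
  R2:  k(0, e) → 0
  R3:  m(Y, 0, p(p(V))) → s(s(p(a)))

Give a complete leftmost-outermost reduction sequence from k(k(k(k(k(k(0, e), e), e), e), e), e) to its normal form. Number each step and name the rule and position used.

0

1. k(k(k(k(k(k(0, e), e), e), e), e), e)  →  k(k(k(k(k(0, e), e), e), e), e)   [R2 at 1.1.1.1.1]
2. k(k(k(k(k(0, e), e), e), e), e)  →  k(k(k(k(0, e), e), e), e)   [R2 at 1.1.1.1]
3. k(k(k(k(0, e), e), e), e)  →  k(k(k(0, e), e), e)   [R2 at 1.1.1]
4. k(k(k(0, e), e), e)  →  k(k(0, e), e)   [R2 at 1.1]
5. k(k(0, e), e)  →  k(0, e)   [R2 at 1]
6. k(0, e)  →  0   [R2 at ε]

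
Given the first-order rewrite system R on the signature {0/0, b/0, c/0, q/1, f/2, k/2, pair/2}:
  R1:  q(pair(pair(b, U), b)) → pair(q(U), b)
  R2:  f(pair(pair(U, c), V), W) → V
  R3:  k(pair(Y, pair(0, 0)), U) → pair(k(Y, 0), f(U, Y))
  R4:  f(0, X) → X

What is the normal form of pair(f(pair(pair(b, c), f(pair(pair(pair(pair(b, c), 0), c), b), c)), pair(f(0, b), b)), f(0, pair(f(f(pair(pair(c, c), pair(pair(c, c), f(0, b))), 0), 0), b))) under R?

pair(b, pair(b, b))

1. pair(f(pair(pair(b, c), f(pair(pair(pair(pair(b, c), 0), c), b), c)), pair(f(0, b), b)), f(0, pair(f(f(pair(pair(c, c), pair(pair(c, c), f(0, b))), 0), 0), b)))  →  pair(f(pair(pair(pair(pair(b, c), 0), c), b), c), f(0, pair(f(f(pair(pair(c, c), pair(pair(c, c), f(0, b))), 0), 0), b)))   [R2 at 1]
2. pair(f(pair(pair(pair(pair(b, c), 0), c), b), c), f(0, pair(f(f(pair(pair(c, c), pair(pair(c, c), f(0, b))), 0), 0), b)))  →  pair(b, f(0, pair(f(f(pair(pair(c, c), pair(pair(c, c), f(0, b))), 0), 0), b)))   [R2 at 1]
3. pair(b, f(0, pair(f(f(pair(pair(c, c), pair(pair(c, c), f(0, b))), 0), 0), b)))  →  pair(b, pair(f(f(pair(pair(c, c), pair(pair(c, c), f(0, b))), 0), 0), b))   [R4 at 2]
4. pair(b, pair(f(f(pair(pair(c, c), pair(pair(c, c), f(0, b))), 0), 0), b))  →  pair(b, pair(f(pair(pair(c, c), f(0, b)), 0), b))   [R2 at 2.1.1]
5. pair(b, pair(f(pair(pair(c, c), f(0, b)), 0), b))  →  pair(b, pair(f(0, b), b))   [R2 at 2.1]
6. pair(b, pair(f(0, b), b))  →  pair(b, pair(b, b))   [R4 at 2.1]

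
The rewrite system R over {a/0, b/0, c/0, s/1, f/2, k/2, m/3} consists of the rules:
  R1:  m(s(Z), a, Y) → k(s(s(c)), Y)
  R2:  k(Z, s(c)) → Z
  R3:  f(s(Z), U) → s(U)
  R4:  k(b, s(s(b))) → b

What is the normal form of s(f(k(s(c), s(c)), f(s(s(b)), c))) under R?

s(s(s(c)))

1. s(f(k(s(c), s(c)), f(s(s(b)), c)))  →  s(f(s(c), f(s(s(b)), c)))   [R2 at 1.1]
2. s(f(s(c), f(s(s(b)), c)))  →  s(s(f(s(s(b)), c)))   [R3 at 1]
3. s(s(f(s(s(b)), c)))  →  s(s(s(c)))   [R3 at 1.1]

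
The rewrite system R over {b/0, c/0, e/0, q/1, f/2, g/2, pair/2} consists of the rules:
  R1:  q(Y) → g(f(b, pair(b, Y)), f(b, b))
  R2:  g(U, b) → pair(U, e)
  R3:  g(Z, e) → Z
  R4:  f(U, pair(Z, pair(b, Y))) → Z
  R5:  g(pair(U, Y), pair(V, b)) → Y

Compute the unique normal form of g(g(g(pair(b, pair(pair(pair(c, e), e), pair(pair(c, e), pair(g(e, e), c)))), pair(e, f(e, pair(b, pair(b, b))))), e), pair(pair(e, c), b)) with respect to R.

1. g(g(g(pair(b, pair(pair(pair(c, e), e), pair(pair(c, e), pair(g(e, e), c)))), pair(e, f(e, pair(b, pair(b, b))))), e), pair(pair(e, c), b))  →  g(g(pair(b, pair(pair(pair(c, e), e), pair(pair(c, e), pair(g(e, e), c)))), pair(e, f(e, pair(b, pair(b, b))))), pair(pair(e, c), b))   [R3 at 1]
2. g(g(pair(b, pair(pair(pair(c, e), e), pair(pair(c, e), pair(g(e, e), c)))), pair(e, f(e, pair(b, pair(b, b))))), pair(pair(e, c), b))  →  g(g(pair(b, pair(pair(pair(c, e), e), pair(pair(c, e), pair(e, c)))), pair(e, f(e, pair(b, pair(b, b))))), pair(pair(e, c), b))   [R3 at 1.1.2.2.2.1]
3. g(g(pair(b, pair(pair(pair(c, e), e), pair(pair(c, e), pair(e, c)))), pair(e, f(e, pair(b, pair(b, b))))), pair(pair(e, c), b))  →  g(g(pair(b, pair(pair(pair(c, e), e), pair(pair(c, e), pair(e, c)))), pair(e, b)), pair(pair(e, c), b))   [R4 at 1.2.2]
4. g(g(pair(b, pair(pair(pair(c, e), e), pair(pair(c, e), pair(e, c)))), pair(e, b)), pair(pair(e, c), b))  →  g(pair(pair(pair(c, e), e), pair(pair(c, e), pair(e, c))), pair(pair(e, c), b))   [R5 at 1]
5. g(pair(pair(pair(c, e), e), pair(pair(c, e), pair(e, c))), pair(pair(e, c), b))  →  pair(pair(c, e), pair(e, c))   [R5 at ε]

pair(pair(c, e), pair(e, c))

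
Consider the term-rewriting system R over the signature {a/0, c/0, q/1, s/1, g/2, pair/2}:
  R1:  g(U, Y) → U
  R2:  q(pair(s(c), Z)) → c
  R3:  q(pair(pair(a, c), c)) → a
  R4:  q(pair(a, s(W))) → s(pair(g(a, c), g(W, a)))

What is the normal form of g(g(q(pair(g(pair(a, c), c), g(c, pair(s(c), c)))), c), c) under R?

a

1. g(g(q(pair(g(pair(a, c), c), g(c, pair(s(c), c)))), c), c)  →  g(q(pair(g(pair(a, c), c), g(c, pair(s(c), c)))), c)   [R1 at ε]
2. g(q(pair(g(pair(a, c), c), g(c, pair(s(c), c)))), c)  →  q(pair(g(pair(a, c), c), g(c, pair(s(c), c))))   [R1 at ε]
3. q(pair(g(pair(a, c), c), g(c, pair(s(c), c))))  →  q(pair(pair(a, c), g(c, pair(s(c), c))))   [R1 at 1.1]
4. q(pair(pair(a, c), g(c, pair(s(c), c))))  →  q(pair(pair(a, c), c))   [R1 at 1.2]
5. q(pair(pair(a, c), c))  →  a   [R3 at ε]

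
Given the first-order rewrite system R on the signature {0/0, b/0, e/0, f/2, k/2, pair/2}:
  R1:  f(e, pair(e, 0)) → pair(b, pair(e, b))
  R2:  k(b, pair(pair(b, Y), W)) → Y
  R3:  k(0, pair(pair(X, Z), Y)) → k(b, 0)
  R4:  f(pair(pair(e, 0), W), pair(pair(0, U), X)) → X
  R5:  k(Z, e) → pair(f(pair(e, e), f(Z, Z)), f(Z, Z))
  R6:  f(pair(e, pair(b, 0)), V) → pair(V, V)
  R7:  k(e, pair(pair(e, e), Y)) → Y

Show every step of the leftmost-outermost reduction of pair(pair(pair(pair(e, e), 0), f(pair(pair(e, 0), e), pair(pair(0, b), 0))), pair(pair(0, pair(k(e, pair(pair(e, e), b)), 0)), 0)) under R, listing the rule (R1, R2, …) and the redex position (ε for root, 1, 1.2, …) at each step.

pair(pair(pair(pair(e, e), 0), 0), pair(pair(0, pair(b, 0)), 0))

1. pair(pair(pair(pair(e, e), 0), f(pair(pair(e, 0), e), pair(pair(0, b), 0))), pair(pair(0, pair(k(e, pair(pair(e, e), b)), 0)), 0))  →  pair(pair(pair(pair(e, e), 0), 0), pair(pair(0, pair(k(e, pair(pair(e, e), b)), 0)), 0))   [R4 at 1.2]
2. pair(pair(pair(pair(e, e), 0), 0), pair(pair(0, pair(k(e, pair(pair(e, e), b)), 0)), 0))  →  pair(pair(pair(pair(e, e), 0), 0), pair(pair(0, pair(b, 0)), 0))   [R7 at 2.1.2.1]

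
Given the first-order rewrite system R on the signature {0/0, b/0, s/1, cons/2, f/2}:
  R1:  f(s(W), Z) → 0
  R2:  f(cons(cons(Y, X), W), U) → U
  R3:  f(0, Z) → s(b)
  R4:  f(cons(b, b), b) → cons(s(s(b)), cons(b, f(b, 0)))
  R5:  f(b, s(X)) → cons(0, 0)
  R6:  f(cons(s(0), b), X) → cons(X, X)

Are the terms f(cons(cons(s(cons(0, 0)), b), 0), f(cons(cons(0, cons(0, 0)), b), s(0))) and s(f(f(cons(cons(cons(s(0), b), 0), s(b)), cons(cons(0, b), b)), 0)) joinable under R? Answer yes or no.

yes — NF(t₁) = s(0), NF(t₂) = s(0)

Reduce t₁ = f(cons(cons(s(cons(0, 0)), b), 0), f(cons(cons(0, cons(0, 0)), b), s(0))):
1. f(cons(cons(s(cons(0, 0)), b), 0), f(cons(cons(0, cons(0, 0)), b), s(0)))  →  f(cons(cons(0, cons(0, 0)), b), s(0))   [R2 at ε]
2. f(cons(cons(0, cons(0, 0)), b), s(0))  →  s(0)   [R2 at ε]

Reduce t₂ = s(f(f(cons(cons(cons(s(0), b), 0), s(b)), cons(cons(0, b), b)), 0)):
1. s(f(f(cons(cons(cons(s(0), b), 0), s(b)), cons(cons(0, b), b)), 0))  →  s(f(cons(cons(0, b), b), 0))   [R2 at 1.1]
2. s(f(cons(cons(0, b), b), 0))  →  s(0)   [R2 at 1]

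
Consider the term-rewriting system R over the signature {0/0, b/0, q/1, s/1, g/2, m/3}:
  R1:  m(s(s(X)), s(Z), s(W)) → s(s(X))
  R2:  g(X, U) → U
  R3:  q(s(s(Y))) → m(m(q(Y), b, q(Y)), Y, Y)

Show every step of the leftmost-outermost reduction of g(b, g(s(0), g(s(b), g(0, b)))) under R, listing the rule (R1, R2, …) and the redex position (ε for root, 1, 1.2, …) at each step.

1. g(b, g(s(0), g(s(b), g(0, b))))  →  g(s(0), g(s(b), g(0, b)))   [R2 at ε]
2. g(s(0), g(s(b), g(0, b)))  →  g(s(b), g(0, b))   [R2 at ε]
3. g(s(b), g(0, b))  →  g(0, b)   [R2 at ε]
4. g(0, b)  →  b   [R2 at ε]

b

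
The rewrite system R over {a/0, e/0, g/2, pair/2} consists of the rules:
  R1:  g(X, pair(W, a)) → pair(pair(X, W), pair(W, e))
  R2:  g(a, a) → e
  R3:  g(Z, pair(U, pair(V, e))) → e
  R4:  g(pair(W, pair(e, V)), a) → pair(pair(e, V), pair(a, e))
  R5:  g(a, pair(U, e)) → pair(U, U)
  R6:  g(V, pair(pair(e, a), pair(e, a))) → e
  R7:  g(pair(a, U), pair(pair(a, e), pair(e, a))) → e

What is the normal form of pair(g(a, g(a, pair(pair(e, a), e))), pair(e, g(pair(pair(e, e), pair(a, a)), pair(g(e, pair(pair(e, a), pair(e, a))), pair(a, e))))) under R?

1. pair(g(a, g(a, pair(pair(e, a), e))), pair(e, g(pair(pair(e, e), pair(a, a)), pair(g(e, pair(pair(e, a), pair(e, a))), pair(a, e)))))  →  pair(g(a, pair(pair(e, a), pair(e, a))), pair(e, g(pair(pair(e, e), pair(a, a)), pair(g(e, pair(pair(e, a), pair(e, a))), pair(a, e)))))   [R5 at 1.2]
2. pair(g(a, pair(pair(e, a), pair(e, a))), pair(e, g(pair(pair(e, e), pair(a, a)), pair(g(e, pair(pair(e, a), pair(e, a))), pair(a, e)))))  →  pair(e, pair(e, g(pair(pair(e, e), pair(a, a)), pair(g(e, pair(pair(e, a), pair(e, a))), pair(a, e)))))   [R6 at 1]
3. pair(e, pair(e, g(pair(pair(e, e), pair(a, a)), pair(g(e, pair(pair(e, a), pair(e, a))), pair(a, e)))))  →  pair(e, pair(e, e))   [R3 at 2.2]

pair(e, pair(e, e))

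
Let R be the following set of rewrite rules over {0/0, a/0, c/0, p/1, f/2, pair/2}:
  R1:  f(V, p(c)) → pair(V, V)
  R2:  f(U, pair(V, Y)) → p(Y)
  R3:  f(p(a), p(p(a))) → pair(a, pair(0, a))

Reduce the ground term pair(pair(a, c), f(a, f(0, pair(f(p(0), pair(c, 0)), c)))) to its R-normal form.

1. pair(pair(a, c), f(a, f(0, pair(f(p(0), pair(c, 0)), c))))  →  pair(pair(a, c), f(a, p(c)))   [R2 at 2.2]
2. pair(pair(a, c), f(a, p(c)))  →  pair(pair(a, c), pair(a, a))   [R1 at 2]

pair(pair(a, c), pair(a, a))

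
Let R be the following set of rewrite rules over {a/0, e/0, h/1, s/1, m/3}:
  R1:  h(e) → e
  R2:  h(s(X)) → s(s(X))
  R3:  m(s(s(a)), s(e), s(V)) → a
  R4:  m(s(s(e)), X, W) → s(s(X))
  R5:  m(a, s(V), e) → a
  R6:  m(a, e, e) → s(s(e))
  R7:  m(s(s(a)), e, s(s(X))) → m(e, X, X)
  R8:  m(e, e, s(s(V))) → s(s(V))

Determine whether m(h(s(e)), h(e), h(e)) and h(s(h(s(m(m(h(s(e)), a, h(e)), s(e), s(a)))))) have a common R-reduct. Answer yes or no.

Reduce t₁ = m(h(s(e)), h(e), h(e)):
1. m(h(s(e)), h(e), h(e))  →  m(s(s(e)), h(e), h(e))   [R2 at 1]
2. m(s(s(e)), h(e), h(e))  →  s(s(h(e)))   [R4 at ε]
3. s(s(h(e)))  →  s(s(e))   [R1 at 1.1]

Reduce t₂ = h(s(h(s(m(m(h(s(e)), a, h(e)), s(e), s(a)))))):
1. h(s(h(s(m(m(h(s(e)), a, h(e)), s(e), s(a))))))  →  s(s(h(s(m(m(h(s(e)), a, h(e)), s(e), s(a))))))   [R2 at ε]
2. s(s(h(s(m(m(h(s(e)), a, h(e)), s(e), s(a))))))  →  s(s(s(s(m(m(h(s(e)), a, h(e)), s(e), s(a))))))   [R2 at 1.1]
3. s(s(s(s(m(m(h(s(e)), a, h(e)), s(e), s(a))))))  →  s(s(s(s(m(m(s(s(e)), a, h(e)), s(e), s(a))))))   [R2 at 1.1.1.1.1.1]
4. s(s(s(s(m(m(s(s(e)), a, h(e)), s(e), s(a))))))  →  s(s(s(s(m(s(s(a)), s(e), s(a))))))   [R4 at 1.1.1.1.1]
5. s(s(s(s(m(s(s(a)), s(e), s(a))))))  →  s(s(s(s(a))))   [R3 at 1.1.1.1]

no — NF(t₁) = s(s(e)), NF(t₂) = s(s(s(s(a))))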